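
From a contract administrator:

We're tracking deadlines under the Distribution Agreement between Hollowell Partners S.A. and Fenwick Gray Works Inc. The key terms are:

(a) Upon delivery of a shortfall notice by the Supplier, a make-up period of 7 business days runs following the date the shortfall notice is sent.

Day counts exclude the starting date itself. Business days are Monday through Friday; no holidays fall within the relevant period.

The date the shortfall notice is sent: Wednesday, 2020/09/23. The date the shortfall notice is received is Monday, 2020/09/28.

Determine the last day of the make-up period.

The last day of the make-up period: counting 7 business days from Wednesday, 2020/09/23 (Sep 24, Sep 25, Sep 28, Sep 29, Sep 30, Oct 1, Oct 2, skipping weekends) reaches Friday, 2020/10/02.

2020/10/02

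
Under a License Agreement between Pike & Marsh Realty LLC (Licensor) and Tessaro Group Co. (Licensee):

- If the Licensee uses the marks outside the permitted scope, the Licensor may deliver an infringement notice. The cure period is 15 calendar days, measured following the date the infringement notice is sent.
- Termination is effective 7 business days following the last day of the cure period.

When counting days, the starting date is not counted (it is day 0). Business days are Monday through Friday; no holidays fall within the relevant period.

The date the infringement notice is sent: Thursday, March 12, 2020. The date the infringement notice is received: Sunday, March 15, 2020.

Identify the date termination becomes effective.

April 7, 2020

The last day of the cure period: 15 calendar days after March 12, 2020 is March 27, 2020.
From Friday, March 27, 2020, 7 business days (Mar 30, Mar 31, Apr 1, Apr 2, Apr 3, Apr 6, Apr 7, skipping weekends) brings us to Tuesday, April 7, 2020, which is the date termination becomes effective.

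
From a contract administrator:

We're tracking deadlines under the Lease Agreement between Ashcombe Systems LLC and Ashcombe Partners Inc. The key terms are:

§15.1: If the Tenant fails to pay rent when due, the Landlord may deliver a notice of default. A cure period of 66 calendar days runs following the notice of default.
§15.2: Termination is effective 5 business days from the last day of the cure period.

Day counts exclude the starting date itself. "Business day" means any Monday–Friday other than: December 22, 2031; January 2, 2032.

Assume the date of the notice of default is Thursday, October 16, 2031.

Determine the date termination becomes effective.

December 29, 2031

Adding 66 calendar days to October 16, 2031 gives December 21, 2031, which is the last day of the cure period.
From Sunday, December 21, 2031, 5 business days (Dec 23, Dec 24, Dec 25, Dec 26, Dec 29, skipping weekends and the listed holiday on Dec 22) brings us to Monday, December 29, 2031, which is the date termination becomes effective.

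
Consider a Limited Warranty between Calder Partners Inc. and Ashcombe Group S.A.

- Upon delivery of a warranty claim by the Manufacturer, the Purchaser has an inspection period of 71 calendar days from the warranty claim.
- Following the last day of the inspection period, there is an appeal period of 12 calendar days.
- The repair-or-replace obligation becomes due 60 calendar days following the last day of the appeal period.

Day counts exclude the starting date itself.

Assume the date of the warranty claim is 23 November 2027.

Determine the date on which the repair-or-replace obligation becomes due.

14 April 2028

The last day of the inspection period: 23 November 2027 + 71 days = 2 February 2028.
Adding 12 calendar days to 2 February 2028 gives 14 February 2028, which is the last day of the appeal period.
Adding 60 calendar days to 14 February 2028 gives 14 April 2028, which is the date on which the repair-or-replace obligation becomes due.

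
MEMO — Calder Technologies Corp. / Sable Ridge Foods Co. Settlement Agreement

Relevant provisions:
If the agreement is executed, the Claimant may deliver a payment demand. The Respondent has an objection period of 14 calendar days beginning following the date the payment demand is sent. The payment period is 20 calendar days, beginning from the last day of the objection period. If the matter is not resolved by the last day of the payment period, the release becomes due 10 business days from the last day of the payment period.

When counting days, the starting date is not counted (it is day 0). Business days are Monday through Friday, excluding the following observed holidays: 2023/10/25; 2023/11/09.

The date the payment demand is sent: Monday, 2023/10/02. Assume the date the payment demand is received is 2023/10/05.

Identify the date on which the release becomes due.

The last day of the objection period: 2023/10/02 + 14 days = 2023/10/16.
The last day of the payment period: 20 calendar days after 2023/10/16 is 2023/11/05.
The date on which the release becomes due: counting 10 business days from Sunday, 2023/11/05 (Nov 6, Nov 7, Nov 8, Nov 10, Nov 13, Nov 14, Nov 15, Nov 16, Nov 17, Nov 20, skipping weekends and the listed holiday on Nov 9) reaches Monday, 2023/11/20.

2023/11/20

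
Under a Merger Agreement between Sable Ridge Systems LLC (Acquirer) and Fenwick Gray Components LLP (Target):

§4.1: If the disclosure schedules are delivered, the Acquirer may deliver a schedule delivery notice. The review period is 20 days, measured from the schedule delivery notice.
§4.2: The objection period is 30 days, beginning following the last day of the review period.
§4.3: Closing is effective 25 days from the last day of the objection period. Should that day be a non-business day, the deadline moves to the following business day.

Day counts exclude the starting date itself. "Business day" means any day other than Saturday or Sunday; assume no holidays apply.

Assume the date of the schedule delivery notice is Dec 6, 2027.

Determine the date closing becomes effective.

The last day of the review period: Dec 6, 2027 + 20 days = Dec 26, 2027.
The last day of the objection period: 30 calendar days after Dec 26, 2027 is Jan 25, 2028.
Adding 25 calendar days to Jan 25, 2028 gives Feb 19, 2028, which is the date closing becomes effective. That falls on a Saturday, so it rolls to the next business day, Monday, Feb 21, 2028.

Feb 21, 2028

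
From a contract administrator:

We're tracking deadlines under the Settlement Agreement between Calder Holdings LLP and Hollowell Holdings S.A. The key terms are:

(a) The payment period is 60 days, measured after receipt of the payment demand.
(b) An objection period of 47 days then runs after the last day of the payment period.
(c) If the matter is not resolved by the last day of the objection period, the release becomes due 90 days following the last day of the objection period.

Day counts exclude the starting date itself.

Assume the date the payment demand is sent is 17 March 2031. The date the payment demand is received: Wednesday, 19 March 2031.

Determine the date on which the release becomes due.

Adding 60 calendar days to 19 March 2031 gives 18 May 2031, which is the last day of the payment period.
Adding 47 calendar days to 18 May 2031 gives 4 July 2031, which is the last day of the objection period.
The date on which the release becomes due: 4 July 2031 + 90 days = 2 October 2031.

2 October 2031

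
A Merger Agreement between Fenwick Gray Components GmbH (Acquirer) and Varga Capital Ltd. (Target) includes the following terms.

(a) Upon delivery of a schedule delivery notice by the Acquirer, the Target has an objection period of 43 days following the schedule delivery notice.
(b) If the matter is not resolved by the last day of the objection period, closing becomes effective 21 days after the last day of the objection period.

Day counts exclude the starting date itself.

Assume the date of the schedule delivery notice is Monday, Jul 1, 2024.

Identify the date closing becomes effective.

The last day of the objection period: Jul 1, 2024 + 43 days = Aug 13, 2024.
Adding 21 calendar days to Aug 13, 2024 gives Sep 3, 2024, which is the date closing becomes effective.

Sep 3, 2024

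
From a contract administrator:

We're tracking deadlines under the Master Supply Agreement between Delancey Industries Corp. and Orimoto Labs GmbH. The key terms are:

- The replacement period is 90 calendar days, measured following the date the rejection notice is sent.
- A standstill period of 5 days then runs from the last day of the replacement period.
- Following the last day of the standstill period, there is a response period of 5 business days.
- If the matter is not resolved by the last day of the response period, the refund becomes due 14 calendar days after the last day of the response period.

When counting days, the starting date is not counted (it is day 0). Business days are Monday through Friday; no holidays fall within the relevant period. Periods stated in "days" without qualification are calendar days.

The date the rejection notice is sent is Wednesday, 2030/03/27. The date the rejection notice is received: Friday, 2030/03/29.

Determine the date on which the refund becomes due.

2030/07/19

The last day of the replacement period: 90 calendar days after 2030/03/27 is 2030/06/25.
The last day of the standstill period: 5 calendar days after 2030/06/25 is 2030/06/30.
From Sunday, 2030/06/30, 5 business days (Jul 1, Jul 2, Jul 3, Jul 4, Jul 5, skipping weekends) brings us to Friday, 2030/07/05, which is the last day of the response period.
The date on which the refund becomes due: 14 calendar days after 2030/07/05 is 2030/07/19.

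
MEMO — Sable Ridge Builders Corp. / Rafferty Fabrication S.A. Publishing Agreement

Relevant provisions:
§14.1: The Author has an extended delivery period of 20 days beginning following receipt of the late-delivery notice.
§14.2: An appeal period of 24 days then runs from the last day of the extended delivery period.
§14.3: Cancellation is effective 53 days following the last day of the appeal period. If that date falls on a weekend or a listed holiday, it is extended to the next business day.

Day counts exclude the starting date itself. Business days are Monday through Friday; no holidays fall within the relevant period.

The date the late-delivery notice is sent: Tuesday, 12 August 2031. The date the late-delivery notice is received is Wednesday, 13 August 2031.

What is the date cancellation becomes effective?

18 November 2031

Adding 20 calendar days to 13 August 2031 gives 2 September 2031, which is the last day of the extended delivery period.
The last day of the appeal period: 2 September 2031 + 24 days = 26 September 2031.
Adding 53 calendar days to 26 September 2031 gives 18 November 2031, which is the date cancellation becomes effective. 18 November 2031 is a Tuesday, so no roll-forward applies.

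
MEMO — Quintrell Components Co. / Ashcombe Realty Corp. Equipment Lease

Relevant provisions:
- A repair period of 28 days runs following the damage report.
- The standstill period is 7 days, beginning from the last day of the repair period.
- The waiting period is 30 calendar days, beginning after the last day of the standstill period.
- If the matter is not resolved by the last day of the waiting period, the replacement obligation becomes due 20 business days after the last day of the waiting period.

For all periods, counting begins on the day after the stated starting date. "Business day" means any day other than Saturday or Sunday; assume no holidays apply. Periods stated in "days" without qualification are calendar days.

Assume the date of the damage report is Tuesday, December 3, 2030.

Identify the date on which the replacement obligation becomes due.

March 6, 2031

The last day of the repair period: 28 calendar days after December 3, 2030 is December 31, 2030.
Adding 7 calendar days to December 31, 2030 gives January 7, 2031, which is the last day of the standstill period.
The last day of the waiting period: 30 calendar days after January 7, 2031 is February 6, 2031.
The date on which the replacement obligation becomes due: counting 20 business days from Thursday, February 6, 2031 (Feb 7, Feb 10, Feb 11, Feb 12, …, Mar 4, Mar 5, Mar 6, skipping weekends) reaches Thursday, March 6, 2031.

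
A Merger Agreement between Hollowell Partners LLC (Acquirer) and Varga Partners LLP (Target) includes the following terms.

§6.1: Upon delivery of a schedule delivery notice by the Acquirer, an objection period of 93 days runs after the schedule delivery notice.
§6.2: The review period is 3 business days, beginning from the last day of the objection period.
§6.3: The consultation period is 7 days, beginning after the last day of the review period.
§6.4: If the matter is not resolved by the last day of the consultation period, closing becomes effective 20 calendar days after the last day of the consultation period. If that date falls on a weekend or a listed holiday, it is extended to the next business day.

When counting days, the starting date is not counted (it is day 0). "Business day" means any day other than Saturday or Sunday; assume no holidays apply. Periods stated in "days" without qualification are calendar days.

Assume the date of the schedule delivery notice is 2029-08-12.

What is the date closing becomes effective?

2029-12-13

Adding 93 calendar days to 2029-08-12 gives 2029-11-13, which is the last day of the objection period.
From Tuesday, 2029-11-13, 3 business days (Nov 14, Nov 15, Nov 16, skipping weekends) brings us to Friday, 2029-11-16, which is the last day of the review period.
The last day of the consultation period: 7 calendar days after 2029-11-16 is 2029-11-23.
Adding 20 calendar days to 2029-11-23 gives 2029-12-13, which is the date closing becomes effective. 2029-12-13 is a Thursday, so no roll-forward applies.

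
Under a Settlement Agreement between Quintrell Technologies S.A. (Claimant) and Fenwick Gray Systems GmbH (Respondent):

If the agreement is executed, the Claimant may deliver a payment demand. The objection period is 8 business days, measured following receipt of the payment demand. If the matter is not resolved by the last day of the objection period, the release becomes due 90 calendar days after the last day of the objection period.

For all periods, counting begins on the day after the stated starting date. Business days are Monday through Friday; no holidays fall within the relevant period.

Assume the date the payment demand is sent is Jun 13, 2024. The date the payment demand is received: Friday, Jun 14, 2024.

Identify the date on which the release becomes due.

From Friday, Jun 14, 2024, 8 business days (Jun 17, Jun 18, Jun 19, Jun 20, Jun 21, Jun 24, Jun 25, Jun 26, skipping weekends) brings us to Wednesday, Jun 26, 2024, which is the last day of the objection period.
The date on which the release becomes due: 90 calendar days after Jun 26, 2024 is Sep 24, 2024.

Sep 24, 2024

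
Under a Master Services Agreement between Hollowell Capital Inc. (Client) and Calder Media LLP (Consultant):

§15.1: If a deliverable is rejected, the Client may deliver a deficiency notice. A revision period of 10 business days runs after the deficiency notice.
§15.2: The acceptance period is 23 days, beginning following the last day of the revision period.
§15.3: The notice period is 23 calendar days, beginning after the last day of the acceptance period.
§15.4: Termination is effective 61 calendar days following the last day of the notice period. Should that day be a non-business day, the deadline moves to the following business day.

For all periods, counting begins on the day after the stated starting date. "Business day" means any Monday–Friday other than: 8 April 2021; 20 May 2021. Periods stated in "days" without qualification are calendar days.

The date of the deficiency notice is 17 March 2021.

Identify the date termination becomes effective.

The last day of the revision period: counting 10 business days from Wednesday, 17 March 2021 (Mar 18, Mar 19, Mar 22, Mar 23, Mar 24, Mar 25, Mar 26, Mar 29, Mar 30, Mar 31, skipping weekends) reaches Wednesday, 31 March 2021.
The last day of the acceptance period: 31 March 2021 + 23 days = 23 April 2021.
The last day of the notice period: 23 April 2021 + 23 days = 16 May 2021.
The date termination becomes effective: 61 calendar days after 16 May 2021 is 16 July 2021. 16 July 2021 is a Friday and is not a listed holiday, so no roll-forward applies.

16 July 2021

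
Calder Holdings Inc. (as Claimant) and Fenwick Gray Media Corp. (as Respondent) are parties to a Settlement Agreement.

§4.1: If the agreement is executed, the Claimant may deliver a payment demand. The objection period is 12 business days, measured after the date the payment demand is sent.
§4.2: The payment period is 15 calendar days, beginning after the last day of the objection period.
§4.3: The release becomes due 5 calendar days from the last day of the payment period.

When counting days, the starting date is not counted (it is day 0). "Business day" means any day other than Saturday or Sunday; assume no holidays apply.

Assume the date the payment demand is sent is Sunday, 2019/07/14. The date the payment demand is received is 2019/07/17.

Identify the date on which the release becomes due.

2019/08/19

The last day of the objection period: 12 business days after Sunday, 2019/07/14, skipping weekends — Jul 15, Jul 16, Jul 17, Jul 18, …, Jul 26, Jul 29, Jul 30 — lands on Tuesday, 2019/07/30.
The last day of the payment period: 15 calendar days after 2019/07/30 is 2019/08/14.
Adding 5 calendar days to 2019/08/14 gives 2019/08/19, which is the date on which the release becomes due.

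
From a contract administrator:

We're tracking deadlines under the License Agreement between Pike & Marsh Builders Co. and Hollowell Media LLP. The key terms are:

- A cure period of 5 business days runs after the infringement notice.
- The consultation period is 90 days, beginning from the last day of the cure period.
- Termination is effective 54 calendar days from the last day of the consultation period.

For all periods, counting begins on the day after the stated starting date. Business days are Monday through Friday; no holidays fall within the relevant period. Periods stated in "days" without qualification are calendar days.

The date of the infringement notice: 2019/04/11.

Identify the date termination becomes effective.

The last day of the cure period: counting 5 business days from Thursday, 2019/04/11 (Apr 12, Apr 15, Apr 16, Apr 17, Apr 18, skipping weekends) reaches Thursday, 2019/04/18.
The last day of the consultation period: 2019/04/18 + 90 days = 2019/07/17.
The date termination becomes effective: 2019/07/17 + 54 days = 2019/09/09.

2019/09/09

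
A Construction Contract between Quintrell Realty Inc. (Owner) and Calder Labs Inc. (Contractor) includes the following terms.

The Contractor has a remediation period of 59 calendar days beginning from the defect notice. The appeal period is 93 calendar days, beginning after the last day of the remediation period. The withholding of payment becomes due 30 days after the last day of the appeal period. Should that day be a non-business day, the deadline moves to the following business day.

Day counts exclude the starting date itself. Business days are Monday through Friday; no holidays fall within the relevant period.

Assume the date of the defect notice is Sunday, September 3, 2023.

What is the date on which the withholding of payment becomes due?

The last day of the remediation period: 59 calendar days after September 3, 2023 is November 1, 2023.
The last day of the appeal period: November 1, 2023 + 93 days = February 2, 2024.
Adding 30 calendar days to February 2, 2024 gives March 3, 2024, which is the date on which the withholding of payment becomes due. That falls on a Sunday, so it rolls to the next business day, Monday, March 4, 2024.

March 4, 2024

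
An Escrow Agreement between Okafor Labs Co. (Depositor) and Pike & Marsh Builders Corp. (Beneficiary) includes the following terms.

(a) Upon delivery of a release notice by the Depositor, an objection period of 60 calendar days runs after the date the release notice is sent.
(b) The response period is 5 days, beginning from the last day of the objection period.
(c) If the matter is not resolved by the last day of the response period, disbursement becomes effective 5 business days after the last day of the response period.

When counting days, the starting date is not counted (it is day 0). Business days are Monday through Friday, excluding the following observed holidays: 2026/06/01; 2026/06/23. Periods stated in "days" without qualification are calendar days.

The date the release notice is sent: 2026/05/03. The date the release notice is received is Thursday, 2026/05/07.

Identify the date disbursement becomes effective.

The last day of the objection period: 2026/05/03 + 60 days = 2026/07/02.
The last day of the response period: 5 calendar days after 2026/07/02 is 2026/07/07.
The date disbursement becomes effective: 5 business days after Tuesday, 2026/07/07, skipping weekends — Jul 8, Jul 9, Jul 10, Jul 13, Jul 14 — lands on Tuesday, 2026/07/14.

2026/07/14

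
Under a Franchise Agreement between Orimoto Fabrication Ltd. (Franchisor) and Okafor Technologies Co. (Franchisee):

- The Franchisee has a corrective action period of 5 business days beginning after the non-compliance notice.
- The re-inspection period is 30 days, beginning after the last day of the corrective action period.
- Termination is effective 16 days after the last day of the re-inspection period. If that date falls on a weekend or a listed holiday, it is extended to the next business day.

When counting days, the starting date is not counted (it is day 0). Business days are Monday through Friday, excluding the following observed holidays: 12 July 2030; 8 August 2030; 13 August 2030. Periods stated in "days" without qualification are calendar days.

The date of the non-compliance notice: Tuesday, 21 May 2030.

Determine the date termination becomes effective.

15 July 2030

The last day of the corrective action period: 5 business days after Tuesday, 21 May 2030, skipping weekends — May 22, May 23, May 24, May 27, May 28 — lands on Tuesday, 28 May 2030.
The last day of the re-inspection period: 30 calendar days after 28 May 2030 is 27 June 2030.
Adding 16 calendar days to 27 June 2030 gives 13 July 2030, which is the date termination becomes effective. That falls on a Saturday, so it rolls to the next business day, Monday, 15 July 2030.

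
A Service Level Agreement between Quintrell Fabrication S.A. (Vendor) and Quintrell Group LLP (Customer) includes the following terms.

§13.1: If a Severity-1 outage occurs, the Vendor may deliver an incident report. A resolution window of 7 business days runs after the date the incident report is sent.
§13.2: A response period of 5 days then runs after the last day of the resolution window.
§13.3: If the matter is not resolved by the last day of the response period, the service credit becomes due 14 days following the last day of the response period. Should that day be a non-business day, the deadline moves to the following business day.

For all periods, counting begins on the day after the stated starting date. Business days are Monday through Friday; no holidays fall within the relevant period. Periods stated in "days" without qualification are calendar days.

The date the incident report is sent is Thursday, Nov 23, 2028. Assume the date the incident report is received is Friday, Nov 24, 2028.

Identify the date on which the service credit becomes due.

From Thursday, Nov 23, 2028, 7 business days (Nov 24, Nov 27, Nov 28, Nov 29, Nov 30, Dec 1, Dec 4, skipping weekends) brings us to Monday, Dec 4, 2028, which is the last day of the resolution window.
Adding 5 calendar days to Dec 4, 2028 gives Dec 9, 2028, which is the last day of the response period.
The date on which the service credit becomes due: 14 calendar days after Dec 9, 2028 is Dec 23, 2028. That falls on a Saturday, so it rolls to the next business day, Monday, Dec 25, 2028.

Dec 25, 2028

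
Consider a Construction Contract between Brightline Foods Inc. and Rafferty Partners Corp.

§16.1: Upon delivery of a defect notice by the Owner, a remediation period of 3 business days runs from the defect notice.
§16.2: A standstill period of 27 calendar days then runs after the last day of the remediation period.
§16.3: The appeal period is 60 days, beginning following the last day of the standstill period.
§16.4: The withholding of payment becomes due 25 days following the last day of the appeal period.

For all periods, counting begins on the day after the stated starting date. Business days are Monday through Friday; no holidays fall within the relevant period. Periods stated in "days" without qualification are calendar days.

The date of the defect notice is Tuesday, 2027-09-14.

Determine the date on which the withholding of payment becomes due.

From Tuesday, 2027-09-14, 3 business days (Sep 15, Sep 16, Sep 17, skipping weekends) brings us to Friday, 2027-09-17, which is the last day of the remediation period.
The last day of the standstill period: 27 calendar days after 2027-09-17 is 2027-10-14.
Adding 60 calendar days to 2027-10-14 gives 2027-12-13, which is the last day of the appeal period.
The date on which the withholding of payment becomes due: 25 calendar days after 2027-12-13 is 2028-01-07.

2028-01-07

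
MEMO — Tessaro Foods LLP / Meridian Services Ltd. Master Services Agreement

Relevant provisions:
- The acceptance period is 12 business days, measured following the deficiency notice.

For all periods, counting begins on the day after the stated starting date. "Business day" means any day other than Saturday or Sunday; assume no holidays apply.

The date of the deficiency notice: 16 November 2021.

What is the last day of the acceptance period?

The last day of the acceptance period: 12 business days after Tuesday, 16 November 2021, skipping weekends — Nov 17, Nov 18, Nov 19, Nov 22, …, Nov 30, Dec 1, Dec 2 — lands on Thursday, 2 December 2021.

2 December 2021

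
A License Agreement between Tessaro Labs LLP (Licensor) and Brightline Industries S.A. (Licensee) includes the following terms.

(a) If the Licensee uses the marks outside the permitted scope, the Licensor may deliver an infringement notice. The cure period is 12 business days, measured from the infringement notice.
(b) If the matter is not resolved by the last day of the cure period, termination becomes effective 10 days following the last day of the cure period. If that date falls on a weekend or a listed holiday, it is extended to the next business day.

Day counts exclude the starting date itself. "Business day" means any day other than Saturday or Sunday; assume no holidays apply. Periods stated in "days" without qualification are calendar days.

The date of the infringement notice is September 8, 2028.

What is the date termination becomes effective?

The last day of the cure period: counting 12 business days from Friday, September 8, 2028 (Sep 11, Sep 12, Sep 13, Sep 14, …, Sep 22, Sep 25, Sep 26, skipping weekends) reaches Tuesday, September 26, 2028.
The date termination becomes effective: September 26, 2028 + 10 days = October 6, 2028. October 6, 2028 is a Friday, so no roll-forward applies.

October 6, 2028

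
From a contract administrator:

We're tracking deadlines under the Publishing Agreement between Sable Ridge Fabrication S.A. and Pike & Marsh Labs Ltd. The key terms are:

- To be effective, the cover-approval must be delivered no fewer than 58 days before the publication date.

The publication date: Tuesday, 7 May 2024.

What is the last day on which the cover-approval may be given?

Counting back 58 calendar days from 7 May 2024 gives 10 March 2024.

10 March 2024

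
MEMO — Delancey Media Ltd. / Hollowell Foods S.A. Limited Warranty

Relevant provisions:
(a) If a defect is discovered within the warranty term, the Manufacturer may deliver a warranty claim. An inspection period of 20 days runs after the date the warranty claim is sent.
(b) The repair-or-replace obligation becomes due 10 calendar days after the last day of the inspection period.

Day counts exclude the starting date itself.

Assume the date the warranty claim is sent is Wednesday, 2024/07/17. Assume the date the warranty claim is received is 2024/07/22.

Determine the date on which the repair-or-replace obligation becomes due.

The last day of the inspection period: 2024/07/17 + 20 days = 2024/08/06.
The date on which the repair-or-replace obligation becomes due: 10 calendar days after 2024/08/06 is 2024/08/16.

2024/08/16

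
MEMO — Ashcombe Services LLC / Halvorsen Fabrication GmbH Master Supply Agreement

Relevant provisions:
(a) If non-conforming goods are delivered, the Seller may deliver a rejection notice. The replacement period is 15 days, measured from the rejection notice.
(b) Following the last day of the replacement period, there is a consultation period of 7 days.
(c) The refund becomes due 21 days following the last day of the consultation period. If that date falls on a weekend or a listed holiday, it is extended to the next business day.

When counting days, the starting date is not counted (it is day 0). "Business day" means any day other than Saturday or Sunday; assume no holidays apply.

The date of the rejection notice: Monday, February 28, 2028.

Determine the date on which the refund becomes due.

Adding 15 calendar days to February 28, 2028 gives March 14, 2028, which is the last day of the replacement period.
Adding 7 calendar days to March 14, 2028 gives March 21, 2028, which is the last day of the consultation period.
The date on which the refund becomes due: March 21, 2028 + 21 days = April 11, 2028. April 11, 2028 is a Tuesday, so no roll-forward applies.

April 11, 2028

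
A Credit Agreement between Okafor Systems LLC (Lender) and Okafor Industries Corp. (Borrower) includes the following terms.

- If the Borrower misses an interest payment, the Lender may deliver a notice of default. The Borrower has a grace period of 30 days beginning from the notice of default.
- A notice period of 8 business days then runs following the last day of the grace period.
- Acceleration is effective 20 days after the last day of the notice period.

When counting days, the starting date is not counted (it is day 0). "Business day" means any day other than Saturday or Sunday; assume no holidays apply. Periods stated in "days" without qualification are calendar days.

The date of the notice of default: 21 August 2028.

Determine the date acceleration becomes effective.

The last day of the grace period: 30 calendar days after 21 August 2028 is 20 September 2028.
From Wednesday, 20 September 2028, 8 business days (Sep 21, Sep 22, Sep 25, Sep 26, Sep 27, Sep 28, Sep 29, Oct 2, skipping weekends) brings us to Monday, 2 October 2028, which is the last day of the notice period.
The date acceleration becomes effective: 20 calendar days after 2 October 2028 is 22 October 2028.

22 October 2028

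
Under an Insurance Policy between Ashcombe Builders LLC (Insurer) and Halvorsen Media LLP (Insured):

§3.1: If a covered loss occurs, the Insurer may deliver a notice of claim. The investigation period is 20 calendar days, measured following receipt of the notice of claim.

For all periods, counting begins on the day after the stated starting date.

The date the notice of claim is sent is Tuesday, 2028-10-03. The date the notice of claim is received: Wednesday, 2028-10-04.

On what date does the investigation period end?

2028-10-24

The last day of the investigation period: 20 calendar days after 2028-10-04 is 2028-10-24.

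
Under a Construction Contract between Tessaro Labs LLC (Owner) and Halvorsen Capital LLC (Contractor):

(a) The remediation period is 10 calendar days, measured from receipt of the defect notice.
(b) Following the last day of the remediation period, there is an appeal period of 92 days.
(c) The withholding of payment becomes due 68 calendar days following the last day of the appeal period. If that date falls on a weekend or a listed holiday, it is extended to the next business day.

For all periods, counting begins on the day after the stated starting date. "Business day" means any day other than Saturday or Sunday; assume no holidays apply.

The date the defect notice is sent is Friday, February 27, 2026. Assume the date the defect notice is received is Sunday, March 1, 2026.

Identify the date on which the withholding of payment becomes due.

August 18, 2026

Adding 10 calendar days to March 1, 2026 gives March 11, 2026, which is the last day of the remediation period.
Adding 92 calendar days to March 11, 2026 gives June 11, 2026, which is the last day of the appeal period.
The date on which the withholding of payment becomes due: 68 calendar days after June 11, 2026 is August 18, 2026. August 18, 2026 is a Tuesday, so no roll-forward applies.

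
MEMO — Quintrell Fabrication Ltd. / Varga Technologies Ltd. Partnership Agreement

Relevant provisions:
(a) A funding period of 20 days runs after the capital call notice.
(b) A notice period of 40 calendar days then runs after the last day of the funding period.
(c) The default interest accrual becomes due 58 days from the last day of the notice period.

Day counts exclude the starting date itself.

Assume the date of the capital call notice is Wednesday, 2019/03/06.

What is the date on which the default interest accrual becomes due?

The last day of the funding period: 20 calendar days after 2019/03/06 is 2019/03/26.
The last day of the notice period: 2019/03/26 + 40 days = 2019/05/05.
The date on which the default interest accrual becomes due: 58 calendar days after 2019/05/05 is 2019/07/02.

2019/07/02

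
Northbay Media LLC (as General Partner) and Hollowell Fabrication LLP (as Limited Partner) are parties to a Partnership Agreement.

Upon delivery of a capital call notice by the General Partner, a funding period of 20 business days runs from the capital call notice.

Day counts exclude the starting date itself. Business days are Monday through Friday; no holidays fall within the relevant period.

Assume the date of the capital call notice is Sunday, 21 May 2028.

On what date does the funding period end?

16 June 2028

From Sunday, 21 May 2028, 20 business days (May 22, May 23, May 24, May 25, …, Jun 14, Jun 15, Jun 16, skipping weekends) brings us to Friday, 16 June 2028, which is the last day of the funding period.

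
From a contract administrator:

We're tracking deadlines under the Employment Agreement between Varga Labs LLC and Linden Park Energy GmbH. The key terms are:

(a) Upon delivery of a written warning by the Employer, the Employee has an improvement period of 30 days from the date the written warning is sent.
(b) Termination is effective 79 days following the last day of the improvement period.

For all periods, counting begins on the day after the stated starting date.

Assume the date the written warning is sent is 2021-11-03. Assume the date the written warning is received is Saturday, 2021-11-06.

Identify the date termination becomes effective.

2022-02-20

The last day of the improvement period: 2021-11-03 + 30 days = 2021-12-03.
The date termination becomes effective: 2021-12-03 + 79 days = 2022-02-20.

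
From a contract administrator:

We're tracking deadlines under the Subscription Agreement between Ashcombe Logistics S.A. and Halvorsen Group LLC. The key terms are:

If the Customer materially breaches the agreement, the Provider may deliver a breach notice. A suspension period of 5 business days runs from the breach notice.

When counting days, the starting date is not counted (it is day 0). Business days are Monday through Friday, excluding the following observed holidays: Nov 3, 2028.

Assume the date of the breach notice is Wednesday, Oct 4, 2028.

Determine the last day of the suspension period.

Oct 11, 2028

The last day of the suspension period: 5 business days after Wednesday, Oct 4, 2028, skipping weekends — Oct 5, Oct 6, Oct 9, Oct 10, Oct 11 — lands on Wednesday, Oct 11, 2028.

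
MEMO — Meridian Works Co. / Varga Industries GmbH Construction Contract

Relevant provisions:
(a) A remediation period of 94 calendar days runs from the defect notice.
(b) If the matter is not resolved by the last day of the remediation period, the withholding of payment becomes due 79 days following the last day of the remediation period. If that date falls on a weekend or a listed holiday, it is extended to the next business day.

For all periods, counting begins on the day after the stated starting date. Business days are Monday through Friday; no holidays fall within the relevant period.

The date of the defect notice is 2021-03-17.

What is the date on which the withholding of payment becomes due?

2021-09-06

The last day of the remediation period: 94 calendar days after 2021-03-17 is 2021-06-19.
The date on which the withholding of payment becomes due: 79 calendar days after 2021-06-19 is 2021-09-06. 2021-09-06 is a Monday, so no roll-forward applies.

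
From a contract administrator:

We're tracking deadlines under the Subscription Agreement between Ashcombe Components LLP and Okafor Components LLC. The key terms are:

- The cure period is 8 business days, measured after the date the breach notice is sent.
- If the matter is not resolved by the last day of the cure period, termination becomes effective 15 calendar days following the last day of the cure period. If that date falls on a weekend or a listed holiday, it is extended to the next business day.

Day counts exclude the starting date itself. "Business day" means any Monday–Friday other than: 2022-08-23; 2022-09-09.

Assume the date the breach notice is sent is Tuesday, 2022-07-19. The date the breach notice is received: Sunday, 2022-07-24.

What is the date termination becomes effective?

The last day of the cure period: 8 business days after Tuesday, 2022-07-19, skipping weekends — Jul 20, Jul 21, Jul 22, Jul 25, Jul 26, Jul 27, Jul 28, Jul 29 — lands on Friday, 2022-07-29.
The date termination becomes effective: 2022-07-29 + 15 days = 2022-08-13. That falls on a Saturday, so it rolls to the next business day, Monday, 2022-08-15.

2022-08-15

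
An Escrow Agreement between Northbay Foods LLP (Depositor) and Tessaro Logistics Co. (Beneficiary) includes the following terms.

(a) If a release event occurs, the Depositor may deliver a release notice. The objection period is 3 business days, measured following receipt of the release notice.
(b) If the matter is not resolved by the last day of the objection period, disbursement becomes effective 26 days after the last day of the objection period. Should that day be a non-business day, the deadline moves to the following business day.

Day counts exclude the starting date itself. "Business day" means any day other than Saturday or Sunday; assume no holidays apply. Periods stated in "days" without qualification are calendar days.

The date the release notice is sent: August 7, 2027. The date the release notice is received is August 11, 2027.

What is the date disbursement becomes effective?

The last day of the objection period: 3 business days after Wednesday, August 11, 2027, skipping weekends — Aug 12, Aug 13, Aug 16 — lands on Monday, August 16, 2027.
Adding 26 calendar days to August 16, 2027 gives September 11, 2027, which is the date disbursement becomes effective. That falls on a Saturday, so it rolls to the next business day, Monday, September 13, 2027.

September 13, 2027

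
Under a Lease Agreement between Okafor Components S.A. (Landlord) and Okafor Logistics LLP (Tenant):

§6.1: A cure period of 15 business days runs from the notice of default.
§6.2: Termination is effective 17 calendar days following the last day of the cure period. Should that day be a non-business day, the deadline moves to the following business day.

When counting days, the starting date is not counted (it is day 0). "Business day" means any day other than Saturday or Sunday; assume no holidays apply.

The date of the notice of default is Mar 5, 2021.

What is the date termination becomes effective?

Apr 12, 2021

From Friday, Mar 5, 2021, 15 business days (Mar 8, Mar 9, Mar 10, Mar 11, …, Mar 24, Mar 25, Mar 26, skipping weekends) brings us to Friday, Mar 26, 2021, which is the last day of the cure period.
The date termination becomes effective: 17 calendar days after Mar 26, 2021 is Apr 12, 2021. Apr 12, 2021 is a Monday, so no roll-forward applies.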